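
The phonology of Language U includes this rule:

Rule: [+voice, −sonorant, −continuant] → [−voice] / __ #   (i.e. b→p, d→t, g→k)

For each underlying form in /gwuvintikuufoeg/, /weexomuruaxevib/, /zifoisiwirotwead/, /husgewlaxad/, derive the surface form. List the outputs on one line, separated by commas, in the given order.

/gwuvintikuufoeg/: /g/ is a voiced stop in word-final position, so it devoices to [k]. → [gwuvintikuufoek].
/weexomuruaxevib/: /b/ is a voiced stop in word-final position, so it devoices to [p]. → [weexomuruaxevip].
/zifoisiwirotwead/: /d/ is a voiced stop in word-final position, so it devoices to [t]. → [zifoisiwirotweat].
/husgewlaxad/: /d/ is a voiced stop in word-final position, so it devoices to [t]. → [husgewlaxat].

gwuvintikuufoek, weexomuruaxevip, zifoisiwirotweat, husgewlaxat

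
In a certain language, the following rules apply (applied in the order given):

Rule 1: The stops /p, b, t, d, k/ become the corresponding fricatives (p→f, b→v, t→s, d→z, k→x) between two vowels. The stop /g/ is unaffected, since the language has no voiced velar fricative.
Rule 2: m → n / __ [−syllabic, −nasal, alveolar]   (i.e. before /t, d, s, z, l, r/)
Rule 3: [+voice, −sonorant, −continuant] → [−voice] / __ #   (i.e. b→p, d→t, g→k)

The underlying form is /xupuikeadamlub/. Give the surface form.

xufuixeazanlup

Rule 1 (intervocalic spirantization): /p/ is a stop between vowels /u/ and /u/, so it spirantizes to the fricative [f]. /k/ is a stop between vowels /i/ and /e/, so it spirantizes to the fricative [x]. /d/ is a stop between vowels /a/ and /a/, so it spirantizes to the fricative [z]. /xupuikeadamlub/ → xufuixeazamlub.
Rule 2 (nasal place assimilation): /m/ precedes the alveolar consonant /l/, so it assimilates in place to [n]. /xufuixeazamlub/ → xufuixeazanlub.
Rule 3 (final devoicing): /b/ is a voiced stop in word-final position, so it devoices to [p]. /xufuixeazanlub/ → xufuixeazanlup.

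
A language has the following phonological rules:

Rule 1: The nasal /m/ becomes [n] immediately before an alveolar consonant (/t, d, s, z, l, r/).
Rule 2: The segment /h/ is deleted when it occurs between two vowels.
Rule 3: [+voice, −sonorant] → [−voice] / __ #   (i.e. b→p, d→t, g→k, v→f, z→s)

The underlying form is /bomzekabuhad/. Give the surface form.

bonzekabuat

Rule 1 (nasal place assimilation): /m/ precedes the alveolar consonant /z/, so it assimilates in place to [n]. /bomzekabuhad/ → bonzekabuhad.
Rule 2 (intervocalic h-deletion): /h/ occurs between vowels /u/ and /a/, so it deletes. /bonzekabuhad/ → bonzekabuad.
Rule 3 (final devoicing): /d/ is a voiced obstruent in word-final position, so it devoices to [t]. /bonzekabuad/ → bonzekabuat.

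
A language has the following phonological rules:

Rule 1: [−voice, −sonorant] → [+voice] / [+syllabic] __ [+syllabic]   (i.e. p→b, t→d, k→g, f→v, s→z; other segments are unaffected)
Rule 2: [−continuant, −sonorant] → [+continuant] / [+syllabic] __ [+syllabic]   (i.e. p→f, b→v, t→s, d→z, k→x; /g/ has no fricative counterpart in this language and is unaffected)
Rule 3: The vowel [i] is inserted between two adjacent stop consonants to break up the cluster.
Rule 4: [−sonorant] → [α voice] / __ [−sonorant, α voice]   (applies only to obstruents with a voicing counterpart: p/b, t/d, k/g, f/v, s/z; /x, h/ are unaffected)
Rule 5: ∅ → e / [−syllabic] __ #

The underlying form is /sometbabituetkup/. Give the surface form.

Rule 1 (intervocalic voicing): /t/ is a voiceless obstruent between vowels /i/ and /u/, so it voices to [d]. /sometbabituetkup/ → sometbabiduetkup.
Rule 2 (intervocalic spirantization): /b/ is a stop between vowels /a/ and /i/, so it spirantizes to the fricative [v]. /d/ is a stop between vowels /i/ and /u/, so it spirantizes to the fricative [z]. /sometbabiduetkup/ → sometbavizuetkup.
Rule 3 (stop-cluster i-epenthesis): /t/ and /b/ form a stop–stop cluster, so [i] is inserted between them. /t/ and /k/ form a stop–stop cluster, so [i] is inserted between them. /sometbavizuetkup/ → sometibavizuetikup.
Rule 4 (regressive voicing assimilation): no segment meets the environment; /sometibavizuetikup/ is unchanged.
Rule 5 (final e-epenthesis): the form ends in the consonant /p/, so [e] is inserted word-finally. /sometibavizuetikup/ → sometibavizuetikupe.

sometibavizuetikupe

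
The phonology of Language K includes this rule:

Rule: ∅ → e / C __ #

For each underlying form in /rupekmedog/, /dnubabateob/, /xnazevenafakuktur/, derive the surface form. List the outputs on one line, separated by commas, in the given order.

/rupekmedog/: the form ends in the consonant /g/, so [e] is inserted word-finally. → [rupekmedoge].
/dnubabateob/: the form ends in the consonant /b/, so [e] is inserted word-finally. → [dnubabateobe].
/xnazevenafakuktur/: the form ends in the consonant /r/, so [e] is inserted word-finally. → [xnazevenafakukture].

rupekmedoge, dnubabateobe, xnazevenafakukture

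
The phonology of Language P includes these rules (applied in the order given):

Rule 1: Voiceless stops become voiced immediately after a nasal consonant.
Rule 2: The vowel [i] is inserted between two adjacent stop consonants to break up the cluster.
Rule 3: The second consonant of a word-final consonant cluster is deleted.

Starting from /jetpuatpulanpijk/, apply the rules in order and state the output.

jetipuatipulanbij

Rule 1 (post-nasal voicing): /p/ is a voiceless stop immediately after the nasal /n/, so it voices to [b]. /jetpuatpulanpijk/ → jetpuatpulanbijk.
Rule 2 (stop-cluster i-epenthesis): /t/ and /p/ form a stop–stop cluster, so [i] is inserted between them. /t/ and /p/ form a stop–stop cluster, so [i] is inserted between them. /jetpuatpulanbijk/ → jetipuatipulanbijk.
Rule 3 (final cluster simplification): /k/ is the second consonant of a word-final cluster /jk/, so it deletes. /jetipuatipulanbijk/ → jetipuatipulanbij.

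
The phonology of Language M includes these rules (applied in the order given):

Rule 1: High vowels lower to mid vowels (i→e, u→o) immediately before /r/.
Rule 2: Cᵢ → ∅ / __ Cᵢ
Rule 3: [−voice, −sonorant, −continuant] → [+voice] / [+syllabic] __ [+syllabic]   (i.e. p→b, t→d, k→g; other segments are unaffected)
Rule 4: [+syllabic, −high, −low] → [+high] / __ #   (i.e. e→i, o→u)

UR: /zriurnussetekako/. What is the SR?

Rule 1 (pre-rhotic lowering): /u/ is a high vowel immediately before /r/, so it lowers to [o]. /zriurnussetekako/ → zriornussetekako.
Rule 2 (degemination): /ss/ is a geminate; the first /s/ deletes. /zriornussetekako/ → zriornusetekako.
Rule 3 (intervocalic voicing): /t/ is a voiceless stop between vowels /e/ and /e/, so it voices to [d]. /k/ is a voiceless stop between vowels /e/ and /a/, so it voices to [g]. /k/ is a voiceless stop between vowels /a/ and /o/, so it voices to [g]. /zriornusetekako/ → zriornusedegago.
Rule 4 (final vowel raising): /o/ is a mid vowel in word-final position, so it raises to [u]. /zriornusedegago/ → zriornusedegagu.

zriornusedegagu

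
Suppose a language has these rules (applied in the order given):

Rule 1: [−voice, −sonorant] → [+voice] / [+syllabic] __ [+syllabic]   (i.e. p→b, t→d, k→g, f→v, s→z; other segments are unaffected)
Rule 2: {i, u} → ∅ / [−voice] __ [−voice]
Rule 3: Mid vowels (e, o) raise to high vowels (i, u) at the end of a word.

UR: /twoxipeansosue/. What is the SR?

twoxibeansozui

Rule 1 (intervocalic voicing): /p/ is a voiceless obstruent between vowels /i/ and /e/, so it voices to [b]. /s/ is a voiceless obstruent between vowels /o/ and /u/, so it voices to [z]. /twoxipeansosue/ → twoxibeansozue.
Rule 2 (high vowel syncope): no segment meets the environment; /twoxibeansozue/ is unchanged.
Rule 3 (final vowel raising): /e/ is a mid vowel in word-final position, so it raises to [i]. /twoxibeansozue/ → twoxibeansozui.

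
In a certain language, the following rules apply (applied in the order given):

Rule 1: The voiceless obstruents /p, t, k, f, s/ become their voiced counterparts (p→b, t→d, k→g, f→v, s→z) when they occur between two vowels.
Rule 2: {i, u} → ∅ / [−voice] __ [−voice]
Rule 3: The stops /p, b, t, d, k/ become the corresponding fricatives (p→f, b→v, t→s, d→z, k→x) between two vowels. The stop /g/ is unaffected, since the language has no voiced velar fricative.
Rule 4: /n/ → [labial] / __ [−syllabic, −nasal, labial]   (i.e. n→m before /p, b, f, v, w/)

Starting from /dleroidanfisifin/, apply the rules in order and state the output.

dleroizamfizivin

Rule 1 (intervocalic voicing): /s/ is a voiceless obstruent between vowels /i/ and /i/, so it voices to [z]. /f/ is a voiceless obstruent between vowels /i/ and /i/, so it voices to [v]. /dleroidanfisifin/ → dleroidanfizivin.
Rule 2 (high vowel syncope): no segment meets the environment; /dleroidanfizivin/ is unchanged.
Rule 3 (intervocalic spirantization): /d/ is a stop between vowels /i/ and /a/, so it spirantizes to the fricative [z]. /dleroidanfizivin/ → dleroizanfizivin.
Rule 4 (nasal place assimilation): /n/ precedes the labial consonant /f/, so it assimilates in place to [m]. /dleroizanfizivin/ → dleroizamfizivin.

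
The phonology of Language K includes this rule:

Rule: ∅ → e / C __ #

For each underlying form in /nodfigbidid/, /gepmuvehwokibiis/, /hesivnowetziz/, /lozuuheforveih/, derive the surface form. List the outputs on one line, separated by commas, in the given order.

nodfigbidide, gepmuvehwokibiise, hesivnowetzize, lozuuheforveihe

/nodfigbidid/: the form ends in the consonant /d/, so [e] is inserted word-finally. → [nodfigbidide].
/gepmuvehwokibiis/: the form ends in the consonant /s/, so [e] is inserted word-finally. → [gepmuvehwokibiise].
/hesivnowetziz/: the form ends in the consonant /z/, so [e] is inserted word-finally. → [hesivnowetzize].
/lozuuheforveih/: the form ends in the consonant /h/, so [e] is inserted word-finally. → [lozuuheforveihe].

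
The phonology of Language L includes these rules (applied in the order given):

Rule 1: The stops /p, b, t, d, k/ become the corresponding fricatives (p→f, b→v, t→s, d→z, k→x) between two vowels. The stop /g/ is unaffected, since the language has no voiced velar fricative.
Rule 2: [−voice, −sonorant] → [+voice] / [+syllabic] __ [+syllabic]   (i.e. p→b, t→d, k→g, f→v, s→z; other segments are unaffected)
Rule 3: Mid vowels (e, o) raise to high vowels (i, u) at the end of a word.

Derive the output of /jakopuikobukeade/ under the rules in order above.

jaxovuixovuxeazi

Rule 1 (intervocalic spirantization): /k/ is a stop between vowels /a/ and /o/, so it spirantizes to the fricative [x]. /p/ is a stop between vowels /o/ and /u/, so it spirantizes to the fricative [f]. /k/ is a stop between vowels /i/ and /o/, so it spirantizes to the fricative [x]. /b/ is a stop between vowels /o/ and /u/, so it spirantizes to the fricative [v]. /k/ is a stop between vowels /u/ and /e/, so it spirantizes to the fricative [x]. /d/ is a stop between vowels /a/ and /e/, so it spirantizes to the fricative [z]. /jakopuikobukeade/ → jaxofuixovuxeaze.
Rule 2 (intervocalic voicing): /f/ is a voiceless obstruent between vowels /o/ and /u/, so it voices to [v]. /jaxofuixovuxeaze/ → jaxovuixovuxeaze.
Rule 3 (final vowel raising): /e/ is a mid vowel in word-final position, so it raises to [i]. /jaxovuixovuxeaze/ → jaxovuixovuxeazi.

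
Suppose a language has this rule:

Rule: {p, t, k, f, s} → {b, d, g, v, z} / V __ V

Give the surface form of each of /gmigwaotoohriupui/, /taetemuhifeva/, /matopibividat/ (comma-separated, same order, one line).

/gmigwaotoohriupui/: /t/ is a voiceless obstruent between vowels /o/ and /o/, so it voices to [d]. /p/ is a voiceless obstruent between vowels /u/ and /u/, so it voices to [b]. → [gmigwaodoohriubui].
/taetemuhifeva/: /t/ is a voiceless obstruent between vowels /e/ and /e/, so it voices to [d]. /f/ is a voiceless obstruent between vowels /i/ and /e/, so it voices to [v]. → [taedemuhiveva].
/matopibividat/: /t/ is a voiceless obstruent between vowels /a/ and /o/, so it voices to [d]. /p/ is a voiceless obstruent between vowels /o/ and /i/, so it voices to [b]. → [madobibividat].

gmigwaodoohriubui, taedemuhiveva, madobibividat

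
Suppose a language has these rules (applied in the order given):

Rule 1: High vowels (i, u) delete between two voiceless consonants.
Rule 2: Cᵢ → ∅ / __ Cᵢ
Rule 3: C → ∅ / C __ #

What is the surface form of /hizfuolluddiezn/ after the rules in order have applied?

hizfuoludiez

Rule 1 (high vowel syncope): no segment meets the environment; /hizfuolluddiezn/ is unchanged.
Rule 2 (degemination): /ll/ is a geminate; the first /l/ deletes. /dd/ is a geminate; the first /d/ deletes. /hizfuolluddiezn/ → hizfuoludiezn.
Rule 3 (final cluster simplification): /n/ is the second consonant of a word-final cluster /zn/, so it deletes. /hizfuoludiezn/ → hizfuoludiez.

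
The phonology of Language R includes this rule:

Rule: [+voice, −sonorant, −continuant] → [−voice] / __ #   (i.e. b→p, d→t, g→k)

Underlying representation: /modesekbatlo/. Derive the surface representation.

modesekbatlo

No segment of /modesekbatlo/ meets the structural description of the rule, so the form surfaces unchanged.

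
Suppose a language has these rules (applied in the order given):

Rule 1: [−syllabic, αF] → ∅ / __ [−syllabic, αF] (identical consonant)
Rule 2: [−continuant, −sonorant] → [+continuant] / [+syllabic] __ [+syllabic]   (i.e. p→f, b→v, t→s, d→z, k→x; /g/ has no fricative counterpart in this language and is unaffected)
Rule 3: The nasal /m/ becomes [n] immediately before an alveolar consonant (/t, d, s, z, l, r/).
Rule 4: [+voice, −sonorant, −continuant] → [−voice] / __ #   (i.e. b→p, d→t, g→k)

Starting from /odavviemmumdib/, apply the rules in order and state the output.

Rule 1 (degemination): /vv/ is a geminate; the first /v/ deletes. /mm/ is a geminate; the first /m/ deletes. /odavviemmumdib/ → odaviemumdib.
Rule 2 (intervocalic spirantization): /d/ is a stop between vowels /o/ and /a/, so it spirantizes to the fricative [z]. /odaviemumdib/ → ozaviemumdib.
Rule 3 (nasal place assimilation): /m/ precedes the alveolar consonant /d/, so it assimilates in place to [n]. /ozaviemumdib/ → ozaviemundib.
Rule 4 (final devoicing): /b/ is a voiced stop in word-final position, so it devoices to [p]. /ozaviemundib/ → ozaviemundip.

ozaviemundip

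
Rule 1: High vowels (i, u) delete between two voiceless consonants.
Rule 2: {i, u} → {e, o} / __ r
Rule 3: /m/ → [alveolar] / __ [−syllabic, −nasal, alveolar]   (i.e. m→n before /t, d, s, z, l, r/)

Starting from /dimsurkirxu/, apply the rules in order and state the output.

dinsorkerxu

Rule 1 (high vowel syncope): no segment meets the environment; /dimsurkirxu/ is unchanged.
Rule 2 (pre-rhotic lowering): /u/ is a high vowel immediately before /r/, so it lowers to [o]. /i/ is a high vowel immediately before /r/, so it lowers to [e]. /dimsurkirxu/ → dimsorkerxu.
Rule 3 (nasal place assimilation): /m/ precedes the alveolar consonant /s/, so it assimilates in place to [n]. /dimsorkerxu/ → dinsorkerxu.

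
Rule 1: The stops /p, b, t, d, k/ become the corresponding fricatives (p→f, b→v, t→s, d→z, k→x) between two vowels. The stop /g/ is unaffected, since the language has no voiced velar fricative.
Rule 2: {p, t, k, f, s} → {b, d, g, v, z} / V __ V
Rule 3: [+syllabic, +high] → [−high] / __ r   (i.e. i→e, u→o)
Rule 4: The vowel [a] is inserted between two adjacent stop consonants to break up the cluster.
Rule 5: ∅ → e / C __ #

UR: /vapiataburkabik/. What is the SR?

Rule 1 (intervocalic spirantization): /p/ is a stop between vowels /a/ and /i/, so it spirantizes to the fricative [f]. /t/ is a stop between vowels /a/ and /a/, so it spirantizes to the fricative [s]. /b/ is a stop between vowels /a/ and /u/, so it spirantizes to the fricative [v]. /b/ is a stop between vowels /a/ and /i/, so it spirantizes to the fricative [v]. /vapiataburkabik/ → vafiasavurkavik.
Rule 2 (intervocalic voicing): /f/ is a voiceless obstruent between vowels /a/ and /i/, so it voices to [v]. /s/ is a voiceless obstruent between vowels /a/ and /a/, so it voices to [z]. /vafiasavurkavik/ → vaviazavurkavik.
Rule 3 (pre-rhotic lowering): /u/ is a high vowel immediately before /r/, so it lowers to [o]. /vaviazavurkavik/ → vaviazavorkavik.
Rule 4 (stop-cluster a-epenthesis): no segment meets the environment; /vaviazavorkavik/ is unchanged.
Rule 5 (final e-epenthesis): the form ends in the consonant /k/, so [e] is inserted word-finally. /vaviazavorkavik/ → vaviazavorkavike.

vaviazavorkavike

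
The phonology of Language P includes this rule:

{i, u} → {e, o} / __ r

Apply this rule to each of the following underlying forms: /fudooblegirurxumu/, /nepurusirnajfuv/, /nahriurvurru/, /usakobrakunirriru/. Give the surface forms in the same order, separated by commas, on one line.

/fudooblegirurxumu/: /i/ is a high vowel immediately before /r/, so it lowers to [e]. /u/ is a high vowel immediately before /r/, so it lowers to [o]. → [fudooblegerorxumu].
/nepurusirnajfuv/: /u/ is a high vowel immediately before /r/, so it lowers to [o]. /i/ is a high vowel immediately before /r/, so it lowers to [e]. → [neporusernajfuv].
/nahriurvurru/: /u/ is a high vowel immediately before /r/, so it lowers to [o]. /u/ is a high vowel immediately before /r/, so it lowers to [o]. → [nahriorvorru].
/usakobrakunirriru/: /i/ is a high vowel immediately before /r/, so it lowers to [e]. /i/ is a high vowel immediately before /r/, so it lowers to [e]. → [usakobrakunerreru].

fudooblegerorxumu, neporusernajfuv, nahriorvorru, usakobrakunerreru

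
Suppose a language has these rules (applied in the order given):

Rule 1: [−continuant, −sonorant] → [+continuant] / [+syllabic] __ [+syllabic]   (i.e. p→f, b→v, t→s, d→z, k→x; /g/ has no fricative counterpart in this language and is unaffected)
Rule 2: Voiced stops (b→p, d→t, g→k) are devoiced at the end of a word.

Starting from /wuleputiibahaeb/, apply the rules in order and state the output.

wulefusiivahaep

Rule 1 (intervocalic spirantization): /p/ is a stop between vowels /e/ and /u/, so it spirantizes to the fricative [f]. /t/ is a stop between vowels /u/ and /i/, so it spirantizes to the fricative [s]. /b/ is a stop between vowels /i/ and /a/, so it spirantizes to the fricative [v]. /wuleputiibahaeb/ → wulefusiivahaeb.
Rule 2 (final devoicing): /b/ is a voiced stop in word-final position, so it devoices to [p]. /wulefusiivahaeb/ → wulefusiivahaep.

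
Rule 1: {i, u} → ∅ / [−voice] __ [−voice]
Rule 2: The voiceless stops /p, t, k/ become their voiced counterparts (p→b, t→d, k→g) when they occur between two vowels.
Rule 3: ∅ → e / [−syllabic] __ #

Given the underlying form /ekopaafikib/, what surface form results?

Rule 1 (high vowel syncope): /i/ is a high vowel flanked by voiceless consonants /f/ and /k/, so it deletes. /ekopaafikib/ → ekopaafkib.
Rule 2 (intervocalic voicing): /k/ is a voiceless stop between vowels /e/ and /o/, so it voices to [g]. /p/ is a voiceless stop between vowels /o/ and /a/, so it voices to [b]. /ekopaafkib/ → egobaafkib.
Rule 3 (final e-epenthesis): the form ends in the consonant /b/, so [e] is inserted word-finally. /egobaafkib/ → egobaafkibe.

egobaafkibe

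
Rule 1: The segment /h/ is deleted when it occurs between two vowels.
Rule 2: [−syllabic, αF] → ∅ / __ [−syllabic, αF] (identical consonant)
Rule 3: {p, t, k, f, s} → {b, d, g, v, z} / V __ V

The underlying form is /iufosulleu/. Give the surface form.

Rule 1 (intervocalic h-deletion): no segment meets the environment; /iufosulleu/ is unchanged.
Rule 2 (degemination): /ll/ is a geminate; the first /l/ deletes. /iufosulleu/ → iufosuleu.
Rule 3 (intervocalic voicing): /f/ is a voiceless obstruent between vowels /u/ and /o/, so it voices to [v]. /s/ is a voiceless obstruent between vowels /o/ and /u/, so it voices to [z]. /iufosuleu/ → iuvozuleu.

iuvozuleu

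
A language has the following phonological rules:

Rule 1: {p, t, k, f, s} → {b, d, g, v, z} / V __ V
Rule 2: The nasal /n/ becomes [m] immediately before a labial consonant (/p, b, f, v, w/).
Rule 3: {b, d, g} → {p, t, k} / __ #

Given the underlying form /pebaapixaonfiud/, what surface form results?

pebaabixaomfiut

Rule 1 (intervocalic voicing): /p/ is a voiceless obstruent between vowels /a/ and /i/, so it voices to [b]. /pebaapixaonfiud/ → pebaabixaonfiud.
Rule 2 (nasal place assimilation): /n/ precedes the labial consonant /f/, so it assimilates in place to [m]. /pebaabixaonfiud/ → pebaabixaomfiud.
Rule 3 (final devoicing): /d/ is a voiced stop in word-final position, so it devoices to [t]. /pebaabixaomfiud/ → pebaabixaomfiut.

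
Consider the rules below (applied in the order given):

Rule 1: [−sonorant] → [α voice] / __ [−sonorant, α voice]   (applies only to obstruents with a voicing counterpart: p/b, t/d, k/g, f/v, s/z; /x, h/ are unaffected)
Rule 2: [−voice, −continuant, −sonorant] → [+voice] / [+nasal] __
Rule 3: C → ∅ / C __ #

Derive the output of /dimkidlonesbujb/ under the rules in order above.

dimgidlonezbuj

Rule 1 (regressive voicing assimilation): /s/ precedes the voiced obstruent /b/, so it voices to [z] by assimilation. /dimkidlonesbujb/ → dimkidlonezbujb.
Rule 2 (post-nasal voicing): /k/ is a voiceless stop immediately after the nasal /m/, so it voices to [g]. /dimkidlonezbujb/ → dimgidlonezbujb.
Rule 3 (final cluster simplification): /b/ is the second consonant of a word-final cluster /jb/, so it deletes. /dimgidlonezbujb/ → dimgidlonezbuj.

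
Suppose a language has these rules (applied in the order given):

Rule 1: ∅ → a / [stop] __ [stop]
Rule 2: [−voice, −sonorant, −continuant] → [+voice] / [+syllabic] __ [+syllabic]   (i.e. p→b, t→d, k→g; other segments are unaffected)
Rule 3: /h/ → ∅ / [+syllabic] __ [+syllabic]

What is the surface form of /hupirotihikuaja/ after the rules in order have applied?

hubirodiiguaja

Rule 1 (stop-cluster a-epenthesis): no segment meets the environment; /hupirotihikuaja/ is unchanged.
Rule 2 (intervocalic voicing): /p/ is a voiceless stop between vowels /u/ and /i/, so it voices to [b]. /t/ is a voiceless stop between vowels /o/ and /i/, so it voices to [d]. /k/ is a voiceless stop between vowels /i/ and /u/, so it voices to [g]. /hupirotihikuaja/ → hubirodihiguaja.
Rule 3 (intervocalic h-deletion): /h/ occurs between vowels /i/ and /i/, so it deletes. /hubirodihiguaja/ → hubirodiiguaja.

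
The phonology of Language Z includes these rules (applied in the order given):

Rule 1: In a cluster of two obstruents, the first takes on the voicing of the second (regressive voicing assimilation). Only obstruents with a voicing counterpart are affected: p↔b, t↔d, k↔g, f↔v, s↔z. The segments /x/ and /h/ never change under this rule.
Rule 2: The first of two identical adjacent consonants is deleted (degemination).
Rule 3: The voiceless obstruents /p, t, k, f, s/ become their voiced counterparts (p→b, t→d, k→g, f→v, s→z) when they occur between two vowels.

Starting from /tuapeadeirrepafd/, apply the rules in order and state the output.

Rule 1 (regressive voicing assimilation): /f/ precedes the voiced obstruent /d/, so it voices to [v] by assimilation. /tuapeadeirrepafd/ → tuapeadeirrepavd.
Rule 2 (degemination): /rr/ is a geminate; the first /r/ deletes. /tuapeadeirrepavd/ → tuapeadeirepavd.
Rule 3 (intervocalic voicing): /p/ is a voiceless obstruent between vowels /a/ and /e/, so it voices to [b]. /p/ is a voiceless obstruent between vowels /e/ and /a/, so it voices to [b]. /tuapeadeirepavd/ → tuabeadeirebavd.

tuabeadeirebavd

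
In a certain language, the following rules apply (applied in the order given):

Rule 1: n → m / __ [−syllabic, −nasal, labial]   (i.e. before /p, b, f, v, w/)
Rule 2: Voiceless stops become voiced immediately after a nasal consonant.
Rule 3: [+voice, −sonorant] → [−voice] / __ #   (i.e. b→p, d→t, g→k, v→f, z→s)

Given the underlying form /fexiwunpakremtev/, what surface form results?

fexiwumbakremdef

Rule 1 (nasal place assimilation): /n/ precedes the labial consonant /p/, so it assimilates in place to [m]. /fexiwunpakremtev/ → fexiwumpakremtev.
Rule 2 (post-nasal voicing): /p/ is a voiceless stop immediately after the nasal /m/, so it voices to [b]. /t/ is a voiceless stop immediately after the nasal /m/, so it voices to [d]. /fexiwumpakremtev/ → fexiwumbakremdev.
Rule 3 (final devoicing): /v/ is a voiced obstruent in word-final position, so it devoices to [f]. /fexiwumbakremdev/ → fexiwumbakremdef.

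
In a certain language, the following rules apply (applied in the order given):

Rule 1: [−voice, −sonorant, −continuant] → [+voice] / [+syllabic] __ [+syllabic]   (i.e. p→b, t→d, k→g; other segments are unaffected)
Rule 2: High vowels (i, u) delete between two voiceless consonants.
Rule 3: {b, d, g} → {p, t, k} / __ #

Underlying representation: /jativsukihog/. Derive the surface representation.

Rule 1 (intervocalic voicing): /t/ is a voiceless stop between vowels /a/ and /i/, so it voices to [d]. /k/ is a voiceless stop between vowels /u/ and /i/, so it voices to [g]. /jativsukihog/ → jadivsugihog.
Rule 2 (high vowel syncope): no segment meets the environment; /jadivsugihog/ is unchanged.
Rule 3 (final devoicing): /g/ is a voiced stop in word-final position, so it devoices to [k]. /jadivsugihog/ → jadivsugihok.

jadivsugihok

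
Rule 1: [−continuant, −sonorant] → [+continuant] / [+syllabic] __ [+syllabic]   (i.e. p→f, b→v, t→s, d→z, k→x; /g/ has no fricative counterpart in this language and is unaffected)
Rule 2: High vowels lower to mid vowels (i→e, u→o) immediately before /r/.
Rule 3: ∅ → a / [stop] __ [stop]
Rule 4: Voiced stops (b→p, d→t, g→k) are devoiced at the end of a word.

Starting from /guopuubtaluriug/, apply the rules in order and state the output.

guofuubataloriuk

Rule 1 (intervocalic spirantization): /p/ is a stop between vowels /o/ and /u/, so it spirantizes to the fricative [f]. /guopuubtaluriug/ → guofuubtaluriug.
Rule 2 (pre-rhotic lowering): /u/ is a high vowel immediately before /r/, so it lowers to [o]. /guofuubtaluriug/ → guofuubtaloriug.
Rule 3 (stop-cluster a-epenthesis): /b/ and /t/ form a stop–stop cluster, so [a] is inserted between them. /guofuubtaloriug/ → guofuubataloriug.
Rule 4 (final devoicing): /g/ is a voiced stop in word-final position, so it devoices to [k]. /guofuubataloriug/ → guofuubataloriuk.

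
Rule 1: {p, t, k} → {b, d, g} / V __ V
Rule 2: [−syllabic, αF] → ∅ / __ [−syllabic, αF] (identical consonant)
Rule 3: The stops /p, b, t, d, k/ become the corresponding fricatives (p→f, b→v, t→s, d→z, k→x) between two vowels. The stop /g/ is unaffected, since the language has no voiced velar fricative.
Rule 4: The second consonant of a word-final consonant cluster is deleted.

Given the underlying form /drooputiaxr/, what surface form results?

droovuziax

Rule 1 (intervocalic voicing): /p/ is a voiceless stop between vowels /o/ and /u/, so it voices to [b]. /t/ is a voiceless stop between vowels /u/ and /i/, so it voices to [d]. /drooputiaxr/ → droobudiaxr.
Rule 2 (degemination): no segment meets the environment; /droobudiaxr/ is unchanged.
Rule 3 (intervocalic spirantization): /b/ is a stop between vowels /o/ and /u/, so it spirantizes to the fricative [v]. /d/ is a stop between vowels /u/ and /i/, so it spirantizes to the fricative [z]. /droobudiaxr/ → droovuziaxr.
Rule 4 (final cluster simplification): /r/ is the second consonant of a word-final cluster /xr/, so it deletes. /droovuziaxr/ → droovuziax.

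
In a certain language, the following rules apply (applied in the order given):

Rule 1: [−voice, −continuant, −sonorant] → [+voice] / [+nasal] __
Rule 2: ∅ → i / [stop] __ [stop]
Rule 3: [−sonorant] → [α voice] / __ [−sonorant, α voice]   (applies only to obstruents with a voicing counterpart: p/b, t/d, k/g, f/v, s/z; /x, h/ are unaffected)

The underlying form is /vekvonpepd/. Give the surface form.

vegvonbepid

Rule 1 (post-nasal voicing): /p/ is a voiceless stop immediately after the nasal /n/, so it voices to [b]. /vekvonpepd/ → vekvonbepd.
Rule 2 (stop-cluster i-epenthesis): /p/ and /d/ form a stop–stop cluster, so [i] is inserted between them. /vekvonbepd/ → vekvonbepid.
Rule 3 (regressive voicing assimilation): /k/ precedes the voiced obstruent /v/, so it voices to [g] by assimilation. /vekvonbepid/ → vegvonbepid.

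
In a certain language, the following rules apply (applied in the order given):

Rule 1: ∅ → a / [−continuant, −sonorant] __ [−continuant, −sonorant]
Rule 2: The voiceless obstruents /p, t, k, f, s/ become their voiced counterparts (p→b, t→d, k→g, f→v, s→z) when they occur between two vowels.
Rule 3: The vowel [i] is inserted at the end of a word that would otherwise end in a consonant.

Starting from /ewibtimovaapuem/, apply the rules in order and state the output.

Rule 1 (stop-cluster a-epenthesis): /b/ and /t/ form a stop–stop cluster, so [a] is inserted between them. /ewibtimovaapuem/ → ewibatimovaapuem.
Rule 2 (intervocalic voicing): /t/ is a voiceless obstruent between vowels /a/ and /i/, so it voices to [d]. /p/ is a voiceless obstruent between vowels /a/ and /u/, so it voices to [b]. /ewibatimovaapuem/ → ewibadimovaabuem.
Rule 3 (final i-epenthesis): the form ends in the consonant /m/, so [i] is inserted word-finally. /ewibadimovaabuem/ → ewibadimovaabuemi.

ewibadimovaabuemi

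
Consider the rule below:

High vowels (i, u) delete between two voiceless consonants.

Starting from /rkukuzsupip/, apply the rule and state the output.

/u/ is a high vowel flanked by voiceless consonants /k/ and /k/, so it deletes.
/u/ is a high vowel flanked by voiceless consonants /s/ and /p/, so it deletes.
/i/ is a high vowel flanked by voiceless consonants /p/ and /p/, so it deletes.
The other instance of /u/ does not occur in the required environment and remains unchanged.
Surface form: [rkkuzspp].

rkkuzspp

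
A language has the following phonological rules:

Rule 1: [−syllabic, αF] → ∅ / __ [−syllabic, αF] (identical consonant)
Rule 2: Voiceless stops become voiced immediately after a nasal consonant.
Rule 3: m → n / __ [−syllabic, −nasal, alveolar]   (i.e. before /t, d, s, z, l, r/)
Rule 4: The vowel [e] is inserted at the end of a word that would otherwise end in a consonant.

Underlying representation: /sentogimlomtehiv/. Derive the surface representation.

sendoginlondehive

Rule 1 (degemination): no segment meets the environment; /sentogimlomtehiv/ is unchanged.
Rule 2 (post-nasal voicing): /t/ is a voiceless stop immediately after the nasal /n/, so it voices to [d]. /t/ is a voiceless stop immediately after the nasal /m/, so it voices to [d]. /sentogimlomtehiv/ → sendogimlomdehiv.
Rule 3 (nasal place assimilation): /m/ precedes the alveolar consonant /l/, so it assimilates in place to [n]. /m/ precedes the alveolar consonant /d/, so it assimilates in place to [n]. /sendogimlomdehiv/ → sendoginlondehiv.
Rule 4 (final e-epenthesis): the form ends in the consonant /v/, so [e] is inserted word-finally. /sendoginlondehiv/ → sendoginlondehive.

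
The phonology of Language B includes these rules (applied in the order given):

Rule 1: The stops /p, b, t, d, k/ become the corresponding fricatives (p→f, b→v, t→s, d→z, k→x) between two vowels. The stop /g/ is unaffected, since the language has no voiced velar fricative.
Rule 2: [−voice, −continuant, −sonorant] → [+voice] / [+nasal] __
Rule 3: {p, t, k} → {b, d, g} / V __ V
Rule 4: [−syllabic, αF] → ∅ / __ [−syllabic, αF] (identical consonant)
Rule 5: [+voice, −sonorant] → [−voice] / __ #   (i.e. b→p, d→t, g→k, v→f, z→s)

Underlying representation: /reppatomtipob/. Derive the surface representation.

repasomdifop

Rule 1 (intervocalic spirantization): /t/ is a stop between vowels /a/ and /o/, so it spirantizes to the fricative [s]. /p/ is a stop between vowels /i/ and /o/, so it spirantizes to the fricative [f]. /reppatomtipob/ → reppasomtifob.
Rule 2 (post-nasal voicing): /t/ is a voiceless stop immediately after the nasal /m/, so it voices to [d]. /reppasomtifob/ → reppasomdifob.
Rule 3 (intervocalic voicing): no segment meets the environment; /reppasomdifob/ is unchanged.
Rule 4 (degemination): /pp/ is a geminate; the first /p/ deletes. /reppasomdifob/ → repasomdifob.
Rule 5 (final devoicing): /b/ is a voiced obstruent in word-final position, so it devoices to [p]. /repasomdifob/ → repasomdifop.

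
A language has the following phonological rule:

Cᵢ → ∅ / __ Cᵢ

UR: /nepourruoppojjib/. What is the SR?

nepouruopojib

/rr/ is a geminate; the first /r/ deletes.
/pp/ is a geminate; the first /p/ deletes.
/jj/ is a geminate; the first /j/ deletes.
The other instances of /n/, /p/, /r/, /j/, /b/ do not occur in the required environment and remain unchanged.
Surface form: [nepouruopojib].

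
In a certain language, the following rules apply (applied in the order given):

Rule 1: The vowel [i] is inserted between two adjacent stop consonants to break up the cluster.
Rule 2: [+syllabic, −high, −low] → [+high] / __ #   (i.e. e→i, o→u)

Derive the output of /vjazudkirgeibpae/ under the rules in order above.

Rule 1 (stop-cluster i-epenthesis): /d/ and /k/ form a stop–stop cluster, so [i] is inserted between them. /b/ and /p/ form a stop–stop cluster, so [i] is inserted between them. /vjazudkirgeibpae/ → vjazudikirgeibipae.
Rule 2 (final vowel raising): /e/ is a mid vowel in word-final position, so it raises to [i]. /vjazudikirgeibipae/ → vjazudikirgeibipai.

vjazudikirgeibipai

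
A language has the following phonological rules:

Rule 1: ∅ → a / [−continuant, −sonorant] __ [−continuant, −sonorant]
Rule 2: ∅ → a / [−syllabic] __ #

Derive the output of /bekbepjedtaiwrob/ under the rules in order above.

Rule 1 (stop-cluster a-epenthesis): /k/ and /b/ form a stop–stop cluster, so [a] is inserted between them. /d/ and /t/ form a stop–stop cluster, so [a] is inserted between them. /bekbepjedtaiwrob/ → bekabepjedataiwrob.
Rule 2 (final a-epenthesis): the form ends in the consonant /b/, so [a] is inserted word-finally. /bekabepjedataiwrob/ → bekabepjedataiwroba.

bekabepjedataiwroba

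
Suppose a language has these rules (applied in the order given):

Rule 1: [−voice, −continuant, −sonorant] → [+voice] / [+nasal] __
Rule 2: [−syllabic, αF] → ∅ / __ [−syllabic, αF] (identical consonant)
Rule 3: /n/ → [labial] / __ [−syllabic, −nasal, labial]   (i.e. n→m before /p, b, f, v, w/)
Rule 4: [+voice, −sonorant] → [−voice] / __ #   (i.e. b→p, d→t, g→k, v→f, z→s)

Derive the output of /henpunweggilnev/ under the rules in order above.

hembumwegilnef

Rule 1 (post-nasal voicing): /p/ is a voiceless stop immediately after the nasal /n/, so it voices to [b]. /henpunweggilnev/ → henbunweggilnev.
Rule 2 (degemination): /gg/ is a geminate; the first /g/ deletes. /henbunweggilnev/ → henbunwegilnev.
Rule 3 (nasal place assimilation): /n/ precedes the labial consonant /b/, so it assimilates in place to [m]. /n/ precedes the labial consonant /w/, so it assimilates in place to [m]. /henbunwegilnev/ → hembumwegilnev.
Rule 4 (final devoicing): /v/ is a voiced obstruent in word-final position, so it devoices to [f]. /hembumwegilnev/ → hembumwegilnef.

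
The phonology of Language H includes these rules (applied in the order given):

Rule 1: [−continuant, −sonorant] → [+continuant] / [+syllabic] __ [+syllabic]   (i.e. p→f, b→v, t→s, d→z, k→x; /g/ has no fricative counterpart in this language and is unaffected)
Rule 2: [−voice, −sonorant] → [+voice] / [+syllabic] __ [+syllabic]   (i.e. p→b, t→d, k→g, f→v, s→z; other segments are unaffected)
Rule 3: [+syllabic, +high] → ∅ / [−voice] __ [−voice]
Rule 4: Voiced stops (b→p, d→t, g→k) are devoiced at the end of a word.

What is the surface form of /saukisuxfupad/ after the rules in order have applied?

Rule 1 (intervocalic spirantization): /k/ is a stop between vowels /u/ and /i/, so it spirantizes to the fricative [x]. /p/ is a stop between vowels /u/ and /a/, so it spirantizes to the fricative [f]. /saukisuxfupad/ → sauxisuxfufad.
Rule 2 (intervocalic voicing): /s/ is a voiceless obstruent between vowels /i/ and /u/, so it voices to [z]. /f/ is a voiceless obstruent between vowels /u/ and /a/, so it voices to [v]. /sauxisuxfufad/ → sauxizuxfuvad.
Rule 3 (high vowel syncope): no segment meets the environment; /sauxizuxfuvad/ is unchanged.
Rule 4 (final devoicing): /d/ is a voiced stop in word-final position, so it devoices to [t]. /sauxizuxfuvad/ → sauxizuxfuvat.

sauxizuxfuvat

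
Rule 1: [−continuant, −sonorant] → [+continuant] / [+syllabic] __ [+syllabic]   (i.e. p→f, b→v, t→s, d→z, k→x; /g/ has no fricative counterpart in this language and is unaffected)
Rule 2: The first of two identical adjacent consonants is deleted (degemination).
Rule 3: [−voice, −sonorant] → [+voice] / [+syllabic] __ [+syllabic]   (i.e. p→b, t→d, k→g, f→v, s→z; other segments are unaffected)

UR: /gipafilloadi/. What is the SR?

givaviloazi

Rule 1 (intervocalic spirantization): /p/ is a stop between vowels /i/ and /a/, so it spirantizes to the fricative [f]. /d/ is a stop between vowels /a/ and /i/, so it spirantizes to the fricative [z]. /gipafilloadi/ → gifafilloazi.
Rule 2 (degemination): /ll/ is a geminate; the first /l/ deletes. /gifafilloazi/ → gifafiloazi.
Rule 3 (intervocalic voicing): /f/ is a voiceless obstruent between vowels /i/ and /a/, so it voices to [v]. /f/ is a voiceless obstruent between vowels /a/ and /i/, so it voices to [v]. /gifafiloazi/ → givaviloazi.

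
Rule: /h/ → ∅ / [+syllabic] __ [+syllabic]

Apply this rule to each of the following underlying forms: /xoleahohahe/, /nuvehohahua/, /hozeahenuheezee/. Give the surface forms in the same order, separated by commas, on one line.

/xoleahohahe/: /h/ occurs between vowels /a/ and /o/, so it deletes. /h/ occurs between vowels /o/ and /a/, so it deletes. /h/ occurs between vowels /a/ and /e/, so it deletes. → [xoleaoae].
/nuvehohahua/: /h/ occurs between vowels /e/ and /o/, so it deletes. /h/ occurs between vowels /o/ and /a/, so it deletes. /h/ occurs between vowels /a/ and /u/, so it deletes. → [nuveoaua].
/hozeahenuheezee/: /h/ occurs between vowels /a/ and /e/, so it deletes. /h/ occurs between vowels /u/ and /e/, so it deletes. → [hozeaenueezee].

xoleaoae, nuveoaua, hozeaenueezee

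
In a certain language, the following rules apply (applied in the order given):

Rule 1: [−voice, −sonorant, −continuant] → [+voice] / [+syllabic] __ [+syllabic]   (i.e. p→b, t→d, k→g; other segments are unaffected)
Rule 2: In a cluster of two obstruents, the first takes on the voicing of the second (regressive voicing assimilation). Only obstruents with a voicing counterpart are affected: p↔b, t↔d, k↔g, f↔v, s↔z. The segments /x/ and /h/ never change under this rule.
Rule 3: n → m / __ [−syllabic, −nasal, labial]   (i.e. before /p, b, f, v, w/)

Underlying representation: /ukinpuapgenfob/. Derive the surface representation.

ugimpuabgemfob

Rule 1 (intervocalic voicing): /k/ is a voiceless stop between vowels /u/ and /i/, so it voices to [g]. /ukinpuapgenfob/ → uginpuapgenfob.
Rule 2 (regressive voicing assimilation): /p/ precedes the voiced obstruent /g/, so it voices to [b] by assimilation. /uginpuapgenfob/ → uginpuabgenfob.
Rule 3 (nasal place assimilation): /n/ precedes the labial consonant /p/, so it assimilates in place to [m]. /n/ precedes the labial consonant /f/, so it assimilates in place to [m]. /uginpuabgenfob/ → ugimpuabgemfob.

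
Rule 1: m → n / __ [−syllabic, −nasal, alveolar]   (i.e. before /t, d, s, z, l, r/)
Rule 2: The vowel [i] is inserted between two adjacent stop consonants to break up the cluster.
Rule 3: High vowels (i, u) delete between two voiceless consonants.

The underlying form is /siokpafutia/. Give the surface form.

siokpaftia

Rule 1 (nasal place assimilation): no segment meets the environment; /siokpafutia/ is unchanged.
Rule 2 (stop-cluster i-epenthesis): /k/ and /p/ form a stop–stop cluster, so [i] is inserted between them. /siokpafutia/ → siokipafutia.
Rule 3 (high vowel syncope): /i/ is a high vowel flanked by voiceless consonants /k/ and /p/, so it deletes. /u/ is a high vowel flanked by voiceless consonants /f/ and /t/, so it deletes. /siokipafutia/ → siokpaftia.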